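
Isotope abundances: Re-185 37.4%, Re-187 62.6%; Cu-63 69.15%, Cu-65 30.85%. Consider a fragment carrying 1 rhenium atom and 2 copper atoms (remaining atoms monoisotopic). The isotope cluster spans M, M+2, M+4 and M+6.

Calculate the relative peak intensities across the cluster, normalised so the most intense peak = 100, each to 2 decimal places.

38.97 : 100.00 : 65.96 : 12.98

Rhenium pattern (n=1): 0.3740 : 0.6260
Copper pattern (n=2): 0.47817225 : 0.4266555 : 0.09517225
Convolve the two distributions (both contribute in 2-u steps):
  M: 0.3740×0.47817225 = 0.178836
  M+2: 0.3740×0.4266555 + 0.6260×0.47817225 = 0.458905
  M+4: 0.3740×0.09517225 + 0.6260×0.4266555 = 0.302681
  M+6: 0.6260×0.09517225 = 0.059578
Scale to base peak (0.458905) = 100: 38.97 : 100.00 : 65.96 : 12.98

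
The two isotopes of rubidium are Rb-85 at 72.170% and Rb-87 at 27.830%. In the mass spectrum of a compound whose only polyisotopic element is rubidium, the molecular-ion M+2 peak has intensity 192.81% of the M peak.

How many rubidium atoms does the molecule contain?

5

For n independent Rb atoms, I(M+2)/I(M) = n · (abundance Rb-87) / (abundance Rb-85) = n · 0.27830/0.72170.
n = 1.9281 × 0.72170/0.27830 = 5.00 ≈ 5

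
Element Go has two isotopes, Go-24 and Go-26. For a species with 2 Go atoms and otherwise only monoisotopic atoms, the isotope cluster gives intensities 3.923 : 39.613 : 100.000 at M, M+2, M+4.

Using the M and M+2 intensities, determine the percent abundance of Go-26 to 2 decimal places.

If p is the fraction of Go that is Go-24, then I(M+2)/I(M) = [C(2,1)·p^1·(1−p)] / p^2 = 2·(1−p)/p = 39.613/3.923 = 10.0976
(1−p)/p = 10.0976/2 = 5.0488  ⇒  p = 1/(1 + 5.0488) = 0.1653
Go-24: 16.53%, Go-26: 83.47%.

83.47%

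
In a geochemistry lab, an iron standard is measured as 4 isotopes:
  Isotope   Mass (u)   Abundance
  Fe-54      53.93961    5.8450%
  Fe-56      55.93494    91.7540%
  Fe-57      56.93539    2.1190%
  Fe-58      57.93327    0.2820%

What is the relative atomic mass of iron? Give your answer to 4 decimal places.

55.8451 u

Weight each isotope mass by its fractional abundance: 0.058450 × 53.93961 + 0.917540 × 55.93494 + 0.021190 × 56.93539 + 0.002820 × 57.93327
= 3.152770 + 51.322545 + 1.206461 + 0.163372 = 55.845148 u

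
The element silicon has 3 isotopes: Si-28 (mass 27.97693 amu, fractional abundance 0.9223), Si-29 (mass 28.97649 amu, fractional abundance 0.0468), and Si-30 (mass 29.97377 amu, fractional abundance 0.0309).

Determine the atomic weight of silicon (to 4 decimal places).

Ar = Σ fᵢ·mᵢ = 0.9223 × 27.97693 + 0.0468 × 28.97649 + 0.0309 × 29.97377
= 25.803123 + 1.356100 + 0.926189 = 28.085412 amu

28.0854 amu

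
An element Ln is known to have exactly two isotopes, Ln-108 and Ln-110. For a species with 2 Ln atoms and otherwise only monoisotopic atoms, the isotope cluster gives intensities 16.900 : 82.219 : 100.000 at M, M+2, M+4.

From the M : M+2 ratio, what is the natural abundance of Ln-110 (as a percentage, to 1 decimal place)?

70.9%

If p is the fraction of Ln that is Ln-108, then I(M+2)/I(M) = [C(2,1)·p^1·(1−p)] / p^2 = 2·(1−p)/p = 82.219/16.900 = 4.8650
(1−p)/p = 4.8650/2 = 2.4325  ⇒  p = 1/(1 + 2.4325) = 0.2913
Ln-108: 29.1%, Ln-110: 70.9%.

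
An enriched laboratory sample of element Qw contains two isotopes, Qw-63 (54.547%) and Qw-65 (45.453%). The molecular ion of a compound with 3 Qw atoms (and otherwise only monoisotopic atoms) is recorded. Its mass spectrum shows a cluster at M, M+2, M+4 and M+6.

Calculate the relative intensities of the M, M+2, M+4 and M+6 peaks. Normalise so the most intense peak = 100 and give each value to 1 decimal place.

40.0 : 100.0 : 83.3 : 23.1

The 3 Qw atoms are independent, so intensities follow the terms of (0.54547 + 0.45453)^3.
P(M) = 0.54547^3 = 0.162298
P(M+2) = 3 × 0.54547^2 × 0.45453^1 = 0.405719
P(M+4) = 3 × 0.54547^1 × 0.45453^2 = 0.338078
P(M+6) = 0.45453^3 = 0.093905
The M+2 peak is largest (0.405719); scaling to 100 gives 40.0 : 100.0 : 83.3 : 23.1.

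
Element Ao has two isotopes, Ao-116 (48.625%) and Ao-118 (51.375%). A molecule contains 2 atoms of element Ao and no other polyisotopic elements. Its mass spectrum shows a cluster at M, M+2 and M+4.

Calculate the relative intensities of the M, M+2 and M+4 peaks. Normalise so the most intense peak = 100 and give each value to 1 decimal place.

Expanding (0.48625 + 0.51375)^2:
P(M) = 0.48625^2 = 0.236439
P(M+2) = 2 × 0.48625^1 × 0.51375^1 = 0.499622
P(M+4) = 0.51375^2 = 0.263939
The M+2 peak is largest (0.499622); scaling to 100 gives 47.3 : 100.0 : 52.8.

47.3 : 100.0 : 52.8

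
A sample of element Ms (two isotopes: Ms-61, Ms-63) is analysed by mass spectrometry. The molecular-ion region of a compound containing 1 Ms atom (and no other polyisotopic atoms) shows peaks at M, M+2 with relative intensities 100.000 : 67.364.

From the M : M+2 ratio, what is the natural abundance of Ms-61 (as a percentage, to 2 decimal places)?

If p is the fraction of Ms that is Ms-61, then I(M+2)/I(M) = [C(1,1)·p^0·(1−p)] / p^1 = 1·(1−p)/p = 67.364/100.000 = 0.6736
(1−p)/p = 0.6736/1 = 0.6736  ⇒  p = 1/(1 + 0.6736) = 0.5975
Ms-61: 59.75%, Ms-63: 40.25%.

59.75%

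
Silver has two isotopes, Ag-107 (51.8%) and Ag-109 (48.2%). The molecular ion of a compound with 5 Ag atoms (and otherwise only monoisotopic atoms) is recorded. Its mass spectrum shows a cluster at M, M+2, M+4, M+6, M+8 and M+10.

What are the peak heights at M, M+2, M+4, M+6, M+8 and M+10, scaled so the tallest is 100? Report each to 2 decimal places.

The 5 Ag atoms are independent, so intensities follow the terms of (0.518 + 0.482)^5.
P(M) = 0.518^5 = 0.037295
P(M+2) = 5 × 0.518^4 × 0.482^1 = 0.173515
P(M+4) = 10 × 0.518^3 × 0.482^2 = 0.322911
P(M+6) = 10 × 0.518^2 × 0.482^3 = 0.300470
P(M+8) = 5 × 0.518^1 × 0.482^4 = 0.139794
P(M+10) = 0.482^5 = 0.026016
The M+4 peak is largest (0.322911); scaling to 100 gives 11.55 : 53.73 : 100.00 : 93.05 : 43.29 : 8.06.

11.55 : 53.73 : 100.00 : 93.05 : 43.29 : 8.06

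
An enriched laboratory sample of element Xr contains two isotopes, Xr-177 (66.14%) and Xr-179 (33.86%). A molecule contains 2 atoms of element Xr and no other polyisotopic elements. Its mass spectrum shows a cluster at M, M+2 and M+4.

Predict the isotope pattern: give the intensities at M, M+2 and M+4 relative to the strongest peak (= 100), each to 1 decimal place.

Each Xr atom is independently Xr-177 (p = 0.6614) or Xr-179 (q = 0.3386); the cluster is the binomial expansion (p + q)^2.
P(M) = 0.6614^2 = 0.437450
P(M+2) = 2 × 0.6614^1 × 0.3386^1 = 0.447900
P(M+4) = 0.3386^2 = 0.114650
The M+2 peak is largest (0.447900); scaling to 100 gives 97.7 : 100.0 : 25.6.

97.7 : 100.0 : 25.6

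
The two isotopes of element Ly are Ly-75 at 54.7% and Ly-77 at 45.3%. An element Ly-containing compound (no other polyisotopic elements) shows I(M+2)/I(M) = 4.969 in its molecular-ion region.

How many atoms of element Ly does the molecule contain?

6

For n independent Ly atoms, I(M+2)/I(M) = n · (abundance Ly-77) / (abundance Ly-75) = n · 0.453/0.547.
n = 4.969 × 0.547/0.453 = 6.00 ≈ 6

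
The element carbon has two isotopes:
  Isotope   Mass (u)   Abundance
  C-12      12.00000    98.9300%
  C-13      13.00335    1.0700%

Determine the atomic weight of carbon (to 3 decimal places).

12.011 u

Ar = Σ fᵢ·mᵢ = 0.989300 × 12.00000 + 0.010700 × 13.00335
= 11.871600 + 0.139136 = 12.010736 u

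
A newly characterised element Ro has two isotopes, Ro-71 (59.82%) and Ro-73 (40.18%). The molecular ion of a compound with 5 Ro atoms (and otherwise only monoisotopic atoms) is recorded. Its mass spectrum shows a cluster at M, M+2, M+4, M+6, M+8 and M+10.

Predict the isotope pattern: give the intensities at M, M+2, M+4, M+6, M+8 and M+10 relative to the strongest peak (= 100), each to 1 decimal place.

Each Ro atom is independently Ro-71 (p = 0.5982) or Ro-73 (q = 0.4018); the cluster is the binomial expansion (p + q)^5.
P(M) = 0.5982^5 = 0.076601
P(M+2) = 5 × 0.5982^4 × 0.4018^1 = 0.257256
P(M+4) = 10 × 0.5982^3 × 0.4018^2 = 0.345588
P(M+6) = 10 × 0.5982^2 × 0.4018^3 = 0.232125
P(M+8) = 5 × 0.5982^1 × 0.4018^4 = 0.077957
P(M+10) = 0.4018^5 = 0.010472
The M+4 peak is largest (0.345588); scaling to 100 gives 22.2 : 74.4 : 100.0 : 67.2 : 22.6 : 3.0.

22.2 : 74.4 : 100.0 : 67.2 : 22.6 : 3.0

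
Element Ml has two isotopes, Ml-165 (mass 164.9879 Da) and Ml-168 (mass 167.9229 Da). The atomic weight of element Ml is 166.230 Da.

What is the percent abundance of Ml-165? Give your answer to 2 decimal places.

With x = fraction of Ml-165 (so Ml-168 is 1 − x):
164.9879·x + 167.9229·(1 − x) = 166.230
(164.9879 − 167.9229)·x = 166.230 − 167.9229
x = -1.6929 / -2.9350 = 0.57680 → 57.68% Ml-165, 42.32% Ml-168.

57.68%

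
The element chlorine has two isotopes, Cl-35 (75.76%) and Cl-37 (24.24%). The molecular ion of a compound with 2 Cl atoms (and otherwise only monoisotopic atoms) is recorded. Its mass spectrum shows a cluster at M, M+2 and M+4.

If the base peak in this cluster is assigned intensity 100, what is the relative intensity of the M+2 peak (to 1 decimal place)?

64.0

Binomial terms of (0.7576 + 0.2424)^2: M 0.5740, M+2 0.3673, M+4 0.0588 → M is the base peak.
P(M) = C(2,0) × 0.7576^2 × 0.2424^0 = 1 × 0.57395776 × 1.0000 = 0.573958 (base)
P(M+2) = C(2,1) × 0.7576^1 × 0.2424^1 = 2 × 0.7576 × 0.2424 = 0.367284
Relative intensity = 0.367284 / 0.573958 × 100 = 64.0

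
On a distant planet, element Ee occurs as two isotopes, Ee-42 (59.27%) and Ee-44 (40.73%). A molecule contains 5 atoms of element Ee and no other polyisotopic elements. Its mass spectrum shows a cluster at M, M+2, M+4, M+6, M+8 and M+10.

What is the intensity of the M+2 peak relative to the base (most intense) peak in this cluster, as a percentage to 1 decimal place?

72.8%

Binomial terms of (0.5927 + 0.4073)^5: M 0.0731, M+2 0.2513, M+4 0.3454, M+6 0.2374, M+8 0.0816, M+10 0.0112 → M+4 is the base peak.
P(M+4) = C(5,2) × 0.5927^3 × 0.4073^2 = 10 × 0.20821153 × 0.16589329 = 0.345409 (base)
P(M+2) = C(5,1) × 0.5927^4 × 0.4073^1 = 5 × 0.12340698 × 0.4073 = 0.251318
Relative intensity = 0.251318 / 0.345409 × 100 = 72.8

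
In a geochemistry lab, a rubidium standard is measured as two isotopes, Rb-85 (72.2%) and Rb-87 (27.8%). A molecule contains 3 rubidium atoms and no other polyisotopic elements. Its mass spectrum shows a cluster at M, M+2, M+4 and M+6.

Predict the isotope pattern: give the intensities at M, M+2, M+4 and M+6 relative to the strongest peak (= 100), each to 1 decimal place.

Each Rb atom is independently Rb-85 (p = 0.722) or Rb-87 (q = 0.278); the cluster is the binomial expansion (p + q)^3.
P(M) = 0.722^3 = 0.376367
P(M+2) = 3 × 0.722^2 × 0.278^1 = 0.434751
P(M+4) = 3 × 0.722^1 × 0.278^2 = 0.167397
P(M+6) = 0.278^3 = 0.021485
The M+2 peak is largest (0.434751); scaling to 100 gives 86.6 : 100.0 : 38.5 : 4.9.

86.6 : 100.0 : 38.5 : 4.9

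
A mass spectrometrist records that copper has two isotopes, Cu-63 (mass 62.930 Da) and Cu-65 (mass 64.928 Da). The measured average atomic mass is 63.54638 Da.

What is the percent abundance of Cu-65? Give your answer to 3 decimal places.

Let x be the fractional abundance of Cu-63; then Cu-65 has abundance 1 − x.
62.930·x + 64.928·(1 − x) = 63.54638
(62.930 − 64.928)·x = 63.54638 − 64.928
x = -1.38162 / -1.998 = 0.69150 → 69.150% Cu-63, 30.850% Cu-65.

30.850%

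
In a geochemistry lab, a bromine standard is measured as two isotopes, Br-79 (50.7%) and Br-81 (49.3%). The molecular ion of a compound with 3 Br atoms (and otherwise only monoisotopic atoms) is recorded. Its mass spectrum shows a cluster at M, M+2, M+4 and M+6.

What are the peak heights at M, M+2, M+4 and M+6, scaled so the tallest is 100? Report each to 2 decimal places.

34.28 : 100.00 : 97.24 : 31.52

The 3 Br atoms are independent, so intensities follow the terms of (0.507 + 0.493)^3.
P(M) = 0.507^3 = 0.130324
P(M+2) = 3 × 0.507^2 × 0.493^1 = 0.380175
P(M+4) = 3 × 0.507^1 × 0.493^2 = 0.369678
P(M+6) = 0.493^3 = 0.119823
The M+2 peak is largest (0.380175); scaling to 100 gives 34.28 : 100.00 : 97.24 : 31.52.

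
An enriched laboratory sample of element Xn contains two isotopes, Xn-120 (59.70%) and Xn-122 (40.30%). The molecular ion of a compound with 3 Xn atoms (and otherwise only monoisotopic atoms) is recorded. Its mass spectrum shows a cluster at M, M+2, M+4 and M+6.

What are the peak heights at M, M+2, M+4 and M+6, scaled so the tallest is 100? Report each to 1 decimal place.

Expanding (0.5970 + 0.4030)^3:
P(M) = 0.5970^3 = 0.212776
P(M+2) = 3 × 0.5970^2 × 0.4030^1 = 0.430898
P(M+4) = 3 × 0.5970^1 × 0.4030^2 = 0.290875
P(M+6) = 0.4030^3 = 0.065451
The M+2 peak is largest (0.430898); scaling to 100 gives 49.4 : 100.0 : 67.5 : 15.2.

49.4 : 100.0 : 67.5 : 15.2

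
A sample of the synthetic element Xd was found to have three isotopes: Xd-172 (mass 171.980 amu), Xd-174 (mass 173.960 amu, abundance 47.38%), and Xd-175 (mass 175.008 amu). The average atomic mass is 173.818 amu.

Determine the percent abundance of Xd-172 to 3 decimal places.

Let x and y be the fractions of Xd-172 and Xd-175. Then x + y = 1 − 0.4738 = 0.5262 and 171.980x + 175.008y = 173.818 − 0.4738×173.960 = 91.395752.
Substituting: 171.980x + 175.008(0.5262 − x) = 91.395752
(171.980 − 175.008)x = -0.6934576  ⇒  x = 0.22902, y = 0.29718
Xd-172: 22.902%, Xd-175: 29.718%.

22.902%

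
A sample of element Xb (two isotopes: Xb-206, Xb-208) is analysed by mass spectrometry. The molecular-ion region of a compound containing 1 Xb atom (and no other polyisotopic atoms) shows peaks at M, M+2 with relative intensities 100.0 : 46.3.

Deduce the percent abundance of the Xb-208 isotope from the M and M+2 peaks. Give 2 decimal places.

If p is the fraction of Xb that is Xb-206, then I(M+2)/I(M) = [C(1,1)·p^0·(1−p)] / p^1 = 1·(1−p)/p = 46.3/100.0 = 0.4630
(1−p)/p = 0.4630/1 = 0.4630  ⇒  p = 1/(1 + 0.4630) = 0.6835
Xb-206: 68.35%, Xb-208: 31.65%.

31.65%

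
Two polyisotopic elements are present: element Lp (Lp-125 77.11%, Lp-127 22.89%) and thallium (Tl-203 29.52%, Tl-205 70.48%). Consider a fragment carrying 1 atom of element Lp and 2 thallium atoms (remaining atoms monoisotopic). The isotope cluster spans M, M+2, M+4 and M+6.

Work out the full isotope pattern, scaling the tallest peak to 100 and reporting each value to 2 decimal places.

14.05 : 71.26 : 100.00 : 23.77

Element Lp pattern (n=1): 0.7711 : 0.2289
Thallium pattern (n=2): 0.08714304 : 0.41611392 : 0.49674304
Convolve the two distributions (both contribute in 2-u steps):
  M: 0.7711×0.08714304 = 0.067196
  M+2: 0.7711×0.41611392 + 0.2289×0.08714304 = 0.340812
  M+4: 0.7711×0.49674304 + 0.2289×0.41611392 = 0.478287
  M+6: 0.2289×0.49674304 = 0.113704
Scale to base peak (0.478287) = 100: 14.05 : 71.26 : 100.00 : 23.77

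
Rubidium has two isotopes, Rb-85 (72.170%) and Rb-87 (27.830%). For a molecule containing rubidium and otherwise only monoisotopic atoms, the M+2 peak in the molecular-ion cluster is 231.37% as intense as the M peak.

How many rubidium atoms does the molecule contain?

With n Rb atoms, P(M+2)/P(M) = C(n,1)·p^(n−1)q / p^n = n·q/p = n · 0.27830/0.72170.
n = 2.3137 × 0.72170/0.27830 = 6.00 ≈ 6

6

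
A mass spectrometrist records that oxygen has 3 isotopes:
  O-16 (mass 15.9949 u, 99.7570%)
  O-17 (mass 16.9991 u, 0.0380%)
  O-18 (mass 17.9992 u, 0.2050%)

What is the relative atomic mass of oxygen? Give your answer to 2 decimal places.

16.00 u

Ar = Σ fᵢ·mᵢ = 0.997570 × 15.9949 + 0.000380 × 16.9991 + 0.002050 × 17.9992
= 15.95603 + 0.00646 + 0.03690 = 15.99939 u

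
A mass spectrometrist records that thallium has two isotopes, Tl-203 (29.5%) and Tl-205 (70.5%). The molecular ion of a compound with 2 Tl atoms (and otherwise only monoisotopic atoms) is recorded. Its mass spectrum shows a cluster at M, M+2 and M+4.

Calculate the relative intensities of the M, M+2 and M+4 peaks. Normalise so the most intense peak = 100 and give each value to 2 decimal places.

Expanding (0.295 + 0.705)^2:
P(M) = 0.295^2 = 0.087025
P(M+2) = 2 × 0.295^1 × 0.705^1 = 0.415950
P(M+4) = 0.705^2 = 0.497025
The M+4 peak is largest (0.497025); scaling to 100 gives 17.51 : 83.69 : 100.00.

17.51 : 83.69 : 100.00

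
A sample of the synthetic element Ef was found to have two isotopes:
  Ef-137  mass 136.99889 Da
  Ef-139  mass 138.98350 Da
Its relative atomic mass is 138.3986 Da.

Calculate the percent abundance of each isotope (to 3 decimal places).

Writing the weighted mean with unknown fraction x of Ef-137:
136.99889·x + 138.98350·(1 − x) = 138.3986
(136.99889 − 138.98350)·x = 138.3986 − 138.98350
x = -0.58490 / -1.98461 = 0.29472 → 29.472% Ef-137, 70.528% Ef-139.

Ef-137: 29.472%, Ef-139: 70.528%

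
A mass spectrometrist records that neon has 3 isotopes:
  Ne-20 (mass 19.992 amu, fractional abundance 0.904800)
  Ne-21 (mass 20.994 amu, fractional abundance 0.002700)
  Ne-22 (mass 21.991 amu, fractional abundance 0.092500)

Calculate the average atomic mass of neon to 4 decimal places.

The abundance-weighted mean is 0.904800 × 19.992 + 0.002700 × 20.994 + 0.092500 × 21.991
= 18.08876 + 0.05668 + 2.03417 = 20.17961 amu

20.1796 amu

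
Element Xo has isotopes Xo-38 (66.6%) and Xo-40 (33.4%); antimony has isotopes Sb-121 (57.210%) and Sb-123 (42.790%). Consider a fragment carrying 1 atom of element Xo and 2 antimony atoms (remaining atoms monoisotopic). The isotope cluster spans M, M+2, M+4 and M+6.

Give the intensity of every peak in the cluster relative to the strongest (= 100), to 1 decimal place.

Element Xo pattern (n=1): 0.6660 : 0.3340
Antimony pattern (n=2): 0.32729841 : 0.48960318 : 0.18309841
Convolve the two distributions (both contribute in 2-u steps):
  M: 0.6660×0.32729841 = 0.217981
  M+2: 0.6660×0.48960318 + 0.3340×0.32729841 = 0.435393
  M+4: 0.6660×0.18309841 + 0.3340×0.48960318 = 0.285471
  M+6: 0.3340×0.18309841 = 0.061155
Scale to base peak (0.435393) = 100: 50.1 : 100.0 : 65.6 : 14.0

50.1 : 100.0 : 65.6 : 14.0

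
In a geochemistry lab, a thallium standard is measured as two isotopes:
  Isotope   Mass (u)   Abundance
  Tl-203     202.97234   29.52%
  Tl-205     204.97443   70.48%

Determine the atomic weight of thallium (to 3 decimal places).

204.383 u

Average mass = Σ (abundance × isotope mass) = 0.2952 × 202.97234 + 0.7048 × 204.97443
= 59.917435 + 144.465978 = 204.383413 u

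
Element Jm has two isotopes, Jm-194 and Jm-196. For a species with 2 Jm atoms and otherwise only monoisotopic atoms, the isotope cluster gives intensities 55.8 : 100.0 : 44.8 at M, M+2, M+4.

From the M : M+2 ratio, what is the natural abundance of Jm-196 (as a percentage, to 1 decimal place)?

47.3%

Let p = fractional abundance of Jm-194. I(M+2)/I(M) = [C(2,1)·p^1·(1−p)] / p^2 = 2·(1−p)/p = 100.0/55.8 = 1.7921
(1−p)/p = 1.7921/2 = 0.8961  ⇒  p = 1/(1 + 0.8961) = 0.5274
Jm-194: 52.7%, Jm-196: 47.3%.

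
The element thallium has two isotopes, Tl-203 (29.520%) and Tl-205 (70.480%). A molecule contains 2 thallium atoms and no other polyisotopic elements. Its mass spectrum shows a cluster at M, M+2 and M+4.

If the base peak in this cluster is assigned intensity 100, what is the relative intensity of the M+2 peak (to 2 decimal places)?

83.77

Binomial terms of (0.29520 + 0.70480)^2: M 0.0871, M+2 0.4161, M+4 0.4967 → M+4 is the base peak.
P(M+4) = C(2,2) × 0.29520^0 × 0.70480^2 = 1 × 1.0000 × 0.49674304 = 0.496743 (base)
P(M+2) = C(2,1) × 0.29520^1 × 0.70480^1 = 2 × 0.2952 × 0.7048 = 0.416114
Relative intensity = 0.416114 / 0.496743 × 100 = 83.77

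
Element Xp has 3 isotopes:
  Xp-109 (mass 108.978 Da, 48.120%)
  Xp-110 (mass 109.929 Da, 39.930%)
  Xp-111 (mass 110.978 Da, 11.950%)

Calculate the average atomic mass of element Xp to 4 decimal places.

109.5967 Da

Weight each isotope mass by its fractional abundance: 0.48120 × 108.978 + 0.39930 × 109.929 + 0.11950 × 110.978
= 52.44021 + 43.89465 + 13.26187 = 109.59673 Da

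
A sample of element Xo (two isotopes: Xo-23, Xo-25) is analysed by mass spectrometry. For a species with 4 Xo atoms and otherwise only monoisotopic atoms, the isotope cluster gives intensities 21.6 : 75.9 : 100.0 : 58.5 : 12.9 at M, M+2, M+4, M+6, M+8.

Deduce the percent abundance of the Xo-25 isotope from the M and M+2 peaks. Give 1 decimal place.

46.8%

If p is the fraction of Xo that is Xo-23, then I(M+2)/I(M) = [C(4,1)·p^3·(1−p)] / p^4 = 4·(1−p)/p = 75.9/21.6 = 3.5139
(1−p)/p = 3.5139/4 = 0.8785  ⇒  p = 1/(1 + 0.8785) = 0.5323
Xo-23: 53.2%, Xo-25: 46.8%.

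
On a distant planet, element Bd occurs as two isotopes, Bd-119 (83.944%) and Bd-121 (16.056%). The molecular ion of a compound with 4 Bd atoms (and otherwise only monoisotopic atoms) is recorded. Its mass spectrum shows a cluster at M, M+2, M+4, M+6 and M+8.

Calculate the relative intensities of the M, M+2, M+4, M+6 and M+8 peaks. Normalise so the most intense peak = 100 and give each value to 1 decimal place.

The 4 Bd atoms are independent, so intensities follow the terms of (0.83944 + 0.16056)^4.
P(M) = 0.83944^4 = 0.496545
P(M+2) = 4 × 0.83944^3 × 0.16056^1 = 0.379897
P(M+4) = 6 × 0.83944^2 × 0.16056^2 = 0.108995
P(M+6) = 4 × 0.83944^1 × 0.16056^3 = 0.013898
P(M+8) = 0.16056^4 = 0.000665
The M peak is largest (0.496545); scaling to 100 gives 100.0 : 76.5 : 22.0 : 2.8 : 0.1.

100.0 : 76.5 : 22.0 : 2.8 : 0.1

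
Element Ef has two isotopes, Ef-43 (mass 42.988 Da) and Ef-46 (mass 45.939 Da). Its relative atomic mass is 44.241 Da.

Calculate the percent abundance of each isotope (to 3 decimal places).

Let x be the fractional abundance of Ef-43; then Ef-46 has abundance 1 − x.
42.988·x + 45.939·(1 − x) = 44.241
(42.988 − 45.939)·x = 44.241 − 45.939
x = -1.698 / -2.951 = 0.57540 → 57.540% Ef-43, 42.460% Ef-46.

Ef-43: 57.540%, Ef-46: 42.460%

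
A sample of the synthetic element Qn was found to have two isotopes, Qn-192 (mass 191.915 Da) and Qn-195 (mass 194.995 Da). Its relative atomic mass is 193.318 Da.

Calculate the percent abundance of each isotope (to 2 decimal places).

With x = fraction of Qn-192 (so Qn-195 is 1 − x):
191.915·x + 194.995·(1 − x) = 193.318
(191.915 − 194.995)·x = 193.318 − 194.995
x = -1.677 / -3.080 = 0.54448 → 54.45% Qn-192, 45.55% Qn-195.

Qn-192: 54.45%, Qn-195: 45.55%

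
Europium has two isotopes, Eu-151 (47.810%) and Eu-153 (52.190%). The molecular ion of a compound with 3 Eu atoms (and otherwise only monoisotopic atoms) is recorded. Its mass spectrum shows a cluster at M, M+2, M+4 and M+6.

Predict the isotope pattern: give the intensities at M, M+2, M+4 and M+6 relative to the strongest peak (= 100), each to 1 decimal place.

28.0 : 91.6 : 100.0 : 36.4

Expanding (0.47810 + 0.52190)^3:
P(M) = 0.47810^3 = 0.109284
P(M+2) = 3 × 0.47810^2 × 0.52190^1 = 0.357887
P(M+4) = 3 × 0.47810^1 × 0.52190^2 = 0.390674
P(M+6) = 0.52190^3 = 0.142155
The M+4 peak is largest (0.390674); scaling to 100 gives 28.0 : 91.6 : 100.0 : 36.4.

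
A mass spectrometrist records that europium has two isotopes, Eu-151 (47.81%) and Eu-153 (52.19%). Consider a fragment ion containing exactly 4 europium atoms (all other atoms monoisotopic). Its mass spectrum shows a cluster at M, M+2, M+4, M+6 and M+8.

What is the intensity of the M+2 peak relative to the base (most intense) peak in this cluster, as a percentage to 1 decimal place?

Term probabilities: M 0.0522, M+2 0.2281, M+4 0.3736, M+6 0.2719, M+8 0.0742. Base peak = M+4.
P(M+4) = C(4,2) × 0.4781^2 × 0.5219^2 = 6 × 0.22857961 × 0.27237961 = 0.373563 (base)
P(M+2) = C(4,1) × 0.4781^3 × 0.5219^1 = 4 × 0.10928391 × 0.5219 = 0.228141
Relative intensity = 0.228141 / 0.373563 × 100 = 61.1

61.1%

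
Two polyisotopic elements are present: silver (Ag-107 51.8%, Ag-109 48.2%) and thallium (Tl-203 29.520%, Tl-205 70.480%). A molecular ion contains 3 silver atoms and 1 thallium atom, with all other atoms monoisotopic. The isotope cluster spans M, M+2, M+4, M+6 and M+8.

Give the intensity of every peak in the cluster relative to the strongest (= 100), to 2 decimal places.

Silver pattern (n=3): 0.13899183 : 0.3879965 : 0.3610315 : 0.11198017
Thallium pattern (n=1): 0.2952 : 0.7048
Convolve the two distributions (both contribute in 2-u steps):
  M: 0.13899183×0.2952 = 0.041030
  M+2: 0.13899183×0.7048 + 0.3879965×0.2952 = 0.212498
  M+4: 0.3879965×0.7048 + 0.3610315×0.2952 = 0.380036
  M+6: 0.3610315×0.7048 + 0.11198017×0.2952 = 0.287512
  M+8: 0.11198017×0.7048 = 0.078924
Scale to base peak (0.380036) = 100: 10.80 : 55.92 : 100.00 : 75.65 : 20.77

10.80 : 55.92 : 100.00 : 75.65 : 20.77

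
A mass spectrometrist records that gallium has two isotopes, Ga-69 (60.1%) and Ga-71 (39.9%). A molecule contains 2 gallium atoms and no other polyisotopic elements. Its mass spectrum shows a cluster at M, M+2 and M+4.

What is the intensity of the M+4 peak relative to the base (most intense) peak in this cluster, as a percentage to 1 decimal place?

33.2%

Term probabilities: M 0.3612, M+2 0.4796, M+4 0.1592. Base peak = M+2.
P(M+2) = C(2,1) × 0.601^1 × 0.399^1 = 2 × 0.6010 × 0.3990 = 0.479598 (base)
P(M+4) = C(2,2) × 0.601^0 × 0.399^2 = 1 × 1.0000 × 0.159201 = 0.159201
Relative intensity = 0.159201 / 0.479598 × 100 = 33.2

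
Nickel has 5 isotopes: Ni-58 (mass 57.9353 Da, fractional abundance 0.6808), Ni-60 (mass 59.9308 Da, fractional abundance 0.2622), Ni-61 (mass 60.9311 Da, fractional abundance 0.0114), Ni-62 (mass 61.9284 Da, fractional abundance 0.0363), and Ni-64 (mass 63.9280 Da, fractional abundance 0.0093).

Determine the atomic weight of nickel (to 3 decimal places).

58.693 Da

Average mass = Σ (abundance × isotope mass) = 0.6808 × 57.9353 + 0.2622 × 59.9308 + 0.0114 × 60.9311 + 0.0363 × 61.9284 + 0.0093 × 63.9280
= 39.44235 + 15.71386 + 0.69461 + 2.24800 + 0.59453 = 58.69335 Da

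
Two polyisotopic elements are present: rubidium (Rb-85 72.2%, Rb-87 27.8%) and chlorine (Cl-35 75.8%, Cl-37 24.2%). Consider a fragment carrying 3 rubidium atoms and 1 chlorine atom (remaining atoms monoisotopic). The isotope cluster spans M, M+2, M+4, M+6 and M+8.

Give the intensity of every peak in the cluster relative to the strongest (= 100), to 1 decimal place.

Rubidium pattern (n=3): 0.37636705 : 0.43475086 : 0.16739714 : 0.02148495
Chlorine pattern (n=1): 0.7580 : 0.2420
Convolve the two distributions (both contribute in 2-u steps):
  M: 0.37636705×0.7580 = 0.285286
  M+2: 0.37636705×0.2420 + 0.43475086×0.7580 = 0.420622
  M+4: 0.43475086×0.2420 + 0.16739714×0.7580 = 0.232097
  M+6: 0.16739714×0.2420 + 0.02148495×0.7580 = 0.056796
  M+8: 0.02148495×0.2420 = 0.005199
Scale to base peak (0.420622) = 100: 67.8 : 100.0 : 55.2 : 13.5 : 1.2

67.8 : 100.0 : 55.2 : 13.5 : 1.2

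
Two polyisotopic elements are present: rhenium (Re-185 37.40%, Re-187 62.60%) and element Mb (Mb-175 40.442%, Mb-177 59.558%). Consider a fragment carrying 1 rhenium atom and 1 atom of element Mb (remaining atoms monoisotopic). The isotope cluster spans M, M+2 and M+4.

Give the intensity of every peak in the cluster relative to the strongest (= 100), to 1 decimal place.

Rhenium pattern (n=1): 0.3740 : 0.6260
Element Mb pattern (n=1): 0.40442 : 0.59558
Convolve the two distributions (both contribute in 2-u steps):
  M: 0.3740×0.40442 = 0.151253
  M+2: 0.3740×0.59558 + 0.6260×0.40442 = 0.475914
  M+4: 0.6260×0.59558 = 0.372833
Scale to base peak (0.475914) = 100: 31.8 : 100.0 : 78.3

31.8 : 100.0 : 78.3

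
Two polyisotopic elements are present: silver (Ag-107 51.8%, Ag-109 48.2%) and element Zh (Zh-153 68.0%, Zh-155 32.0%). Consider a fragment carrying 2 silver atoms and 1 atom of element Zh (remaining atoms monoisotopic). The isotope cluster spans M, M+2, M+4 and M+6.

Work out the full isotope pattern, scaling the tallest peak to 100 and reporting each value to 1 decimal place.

42.9 : 100.0 : 74.7 : 17.5

Silver pattern (n=2): 0.268324 : 0.499352 : 0.232324
Element Zh pattern (n=1): 0.6800 : 0.3200
Convolve the two distributions (both contribute in 2-u steps):
  M: 0.268324×0.6800 = 0.182460
  M+2: 0.268324×0.3200 + 0.499352×0.6800 = 0.425423
  M+4: 0.499352×0.3200 + 0.232324×0.6800 = 0.317773
  M+6: 0.232324×0.3200 = 0.074344
Scale to base peak (0.425423) = 100: 42.9 : 100.0 : 74.7 : 17.5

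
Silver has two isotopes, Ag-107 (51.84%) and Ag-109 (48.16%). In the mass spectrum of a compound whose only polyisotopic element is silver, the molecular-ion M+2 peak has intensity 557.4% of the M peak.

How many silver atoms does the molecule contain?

The M+2/M ratio from n Ag atoms is n · q/p = n · 0.4816/0.5184.
n = 5.574 × 0.5184/0.4816 = 6.00 ≈ 6

6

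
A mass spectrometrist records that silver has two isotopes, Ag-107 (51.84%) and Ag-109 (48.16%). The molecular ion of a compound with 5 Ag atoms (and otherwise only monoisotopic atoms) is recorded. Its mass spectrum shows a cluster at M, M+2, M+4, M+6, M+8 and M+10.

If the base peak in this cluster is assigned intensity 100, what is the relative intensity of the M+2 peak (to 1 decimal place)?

53.8

Binomial terms of (0.5184 + 0.4816)^5: M 0.0374, M+2 0.1739, M+4 0.3231, M+6 0.3002, M+8 0.1394, M+10 0.0259 → M+4 is the base peak.
P(M+4) = C(5,2) × 0.5184^3 × 0.4816^2 = 10 × 0.13931407 × 0.23193856 = 0.323123 (base)
P(M+2) = C(5,1) × 0.5184^4 × 0.4816^1 = 5 × 0.07222041 × 0.4816 = 0.173907
Relative intensity = 0.173907 / 0.323123 × 100 = 53.8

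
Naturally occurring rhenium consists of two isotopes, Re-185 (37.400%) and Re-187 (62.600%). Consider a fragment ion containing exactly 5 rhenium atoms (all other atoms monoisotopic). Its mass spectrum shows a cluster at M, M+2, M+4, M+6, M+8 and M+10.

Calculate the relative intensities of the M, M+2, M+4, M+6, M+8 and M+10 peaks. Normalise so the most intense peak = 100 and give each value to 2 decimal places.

2.13 : 17.85 : 59.74 : 100.00 : 83.69 : 28.02

Each Re atom is independently Re-185 (p = 0.37400) or Re-187 (q = 0.62600); the cluster is the binomial expansion (p + q)^5.
P(M) = 0.37400^5 = 0.007317
P(M+2) = 5 × 0.37400^4 × 0.62600^1 = 0.061239
P(M+4) = 10 × 0.37400^3 × 0.62600^2 = 0.205005
P(M+6) = 10 × 0.37400^2 × 0.62600^3 = 0.343136
P(M+8) = 5 × 0.37400^1 × 0.62600^4 = 0.287170
P(M+10) = 0.62600^5 = 0.096133
The M+6 peak is largest (0.343136); scaling to 100 gives 2.13 : 17.85 : 59.74 : 100.00 : 83.69 : 28.02.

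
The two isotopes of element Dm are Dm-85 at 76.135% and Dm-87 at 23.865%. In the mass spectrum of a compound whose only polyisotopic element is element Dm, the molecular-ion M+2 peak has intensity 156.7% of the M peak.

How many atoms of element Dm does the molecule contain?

With n Dm atoms, P(M+2)/P(M) = C(n,1)·p^(n−1)q / p^n = n·q/p = n · 0.23865/0.76135.
n = 1.567 × 0.76135/0.23865 = 5.00 ≈ 5

5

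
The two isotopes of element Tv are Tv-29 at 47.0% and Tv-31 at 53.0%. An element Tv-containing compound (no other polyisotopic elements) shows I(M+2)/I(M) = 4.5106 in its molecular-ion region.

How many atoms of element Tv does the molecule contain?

For n independent Tv atoms, I(M+2)/I(M) = n · (abundance Tv-31) / (abundance Tv-29) = n · 0.530/0.470.
n = 4.5106 × 0.470/0.530 = 4.00 ≈ 4

4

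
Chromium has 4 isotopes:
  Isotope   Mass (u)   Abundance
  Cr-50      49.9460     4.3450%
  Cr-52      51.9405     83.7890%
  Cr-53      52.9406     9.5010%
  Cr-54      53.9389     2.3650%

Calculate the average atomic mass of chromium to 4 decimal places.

Weight each isotope mass by its fractional abundance: 0.043450 × 49.9460 + 0.837890 × 51.9405 + 0.095010 × 52.9406 + 0.023650 × 53.9389
= 2.17015 + 43.52043 + 5.02989 + 1.27565 = 51.99612 u

51.9961 u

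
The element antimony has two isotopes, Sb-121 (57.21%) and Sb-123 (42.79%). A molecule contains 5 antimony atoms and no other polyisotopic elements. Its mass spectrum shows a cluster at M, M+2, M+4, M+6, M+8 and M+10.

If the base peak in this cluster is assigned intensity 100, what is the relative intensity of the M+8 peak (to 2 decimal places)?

(0.5721 + 0.4279)^5 gives M 0.0613, M+2 0.2292, M+4 0.3428, M+6 0.2564, M+8 0.0959, M+10 0.0143; the largest is M+4.
P(M+4) = C(5,2) × 0.5721^3 × 0.4279^2 = 10 × 0.18724742 × 0.18309841 = 0.342847 (base)
P(M+8) = C(5,4) × 0.5721^1 × 0.4279^4 = 5 × 0.5721 × 0.03352503 = 0.095898
Relative intensity = 0.095898 / 0.342847 × 100 = 27.97

27.97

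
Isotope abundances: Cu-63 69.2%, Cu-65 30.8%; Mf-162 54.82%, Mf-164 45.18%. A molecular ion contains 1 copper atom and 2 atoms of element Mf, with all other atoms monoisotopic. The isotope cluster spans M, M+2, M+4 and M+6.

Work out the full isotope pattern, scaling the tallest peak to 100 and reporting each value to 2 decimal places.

47.77 : 100.00 : 67.49 : 14.44

Copper pattern (n=1): 0.6920 : 0.3080
Element Mf pattern (n=2): 0.30052324 : 0.49535352 : 0.20412324
Convolve the two distributions (both contribute in 2-u steps):
  M: 0.6920×0.30052324 = 0.207962
  M+2: 0.6920×0.49535352 + 0.3080×0.30052324 = 0.435346
  M+4: 0.6920×0.20412324 + 0.3080×0.49535352 = 0.293822
  M+6: 0.3080×0.20412324 = 0.062870
Scale to base peak (0.435346) = 100: 47.77 : 100.00 : 67.49 : 14.44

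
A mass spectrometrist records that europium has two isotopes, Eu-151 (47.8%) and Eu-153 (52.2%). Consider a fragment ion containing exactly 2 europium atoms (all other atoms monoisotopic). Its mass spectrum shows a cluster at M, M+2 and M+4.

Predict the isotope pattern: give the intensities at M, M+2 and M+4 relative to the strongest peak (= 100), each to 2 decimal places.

Expanding (0.478 + 0.522)^2:
P(M) = 0.478^2 = 0.228484
P(M+2) = 2 × 0.478^1 × 0.522^1 = 0.499032
P(M+4) = 0.522^2 = 0.272484
The M+2 peak is largest (0.499032); scaling to 100 gives 45.79 : 100.00 : 54.60.

45.79 : 100.00 : 54.60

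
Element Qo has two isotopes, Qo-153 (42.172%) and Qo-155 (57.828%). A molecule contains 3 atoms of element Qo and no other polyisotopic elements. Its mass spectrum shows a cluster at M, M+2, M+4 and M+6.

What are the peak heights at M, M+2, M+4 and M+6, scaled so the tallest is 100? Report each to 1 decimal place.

17.7 : 72.9 : 100.0 : 45.7

Expanding (0.42172 + 0.57828)^3:
P(M) = 0.42172^3 = 0.075002
P(M+2) = 3 × 0.42172^2 × 0.57828^1 = 0.308537
P(M+4) = 3 × 0.42172^1 × 0.57828^2 = 0.423079
P(M+6) = 0.57828^3 = 0.193381
The M+4 peak is largest (0.423079); scaling to 100 gives 17.7 : 72.9 : 100.0 : 45.7.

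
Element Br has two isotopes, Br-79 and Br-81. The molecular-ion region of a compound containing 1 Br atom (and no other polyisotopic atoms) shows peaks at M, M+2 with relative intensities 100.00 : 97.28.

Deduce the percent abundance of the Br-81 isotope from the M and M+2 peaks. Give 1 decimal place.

49.3%

Let p = fractional abundance of Br-79. I(M+2)/I(M) = [C(1,1)·p^0·(1−p)] / p^1 = 1·(1−p)/p = 97.28/100.00 = 0.9728
(1−p)/p = 0.9728/1 = 0.9728  ⇒  p = 1/(1 + 0.9728) = 0.5069
Br-79: 50.7%, Br-81: 49.3%.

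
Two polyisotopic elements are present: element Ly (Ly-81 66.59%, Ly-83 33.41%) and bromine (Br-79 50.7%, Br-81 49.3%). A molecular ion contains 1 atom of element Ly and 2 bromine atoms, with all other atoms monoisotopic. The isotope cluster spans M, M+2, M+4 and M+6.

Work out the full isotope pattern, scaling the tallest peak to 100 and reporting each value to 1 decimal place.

Element Ly pattern (n=1): 0.6659 : 0.3341
Bromine pattern (n=2): 0.257049 : 0.499902 : 0.243049
Convolve the two distributions (both contribute in 2-u steps):
  M: 0.6659×0.257049 = 0.171169
  M+2: 0.6659×0.499902 + 0.3341×0.257049 = 0.418765
  M+4: 0.6659×0.243049 + 0.3341×0.499902 = 0.328864
  M+6: 0.3341×0.243049 = 0.081203
Scale to base peak (0.418765) = 100: 40.9 : 100.0 : 78.5 : 19.4

40.9 : 100.0 : 78.5 : 19.4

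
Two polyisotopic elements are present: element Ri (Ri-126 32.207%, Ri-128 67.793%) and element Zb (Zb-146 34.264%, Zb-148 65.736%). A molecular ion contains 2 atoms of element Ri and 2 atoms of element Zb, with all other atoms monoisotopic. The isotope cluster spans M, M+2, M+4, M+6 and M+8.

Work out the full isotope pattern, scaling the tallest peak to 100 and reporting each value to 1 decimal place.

Element Ri pattern (n=2): 0.10372908 : 0.43668183 : 0.45958908
Element Zb pattern (n=2): 0.11740217 : 0.45047566 : 0.43212217
Convolve the two distributions (both contribute in 2-u steps):
  M: 0.10372908×0.11740217 = 0.012178
  M+2: 0.10372908×0.45047566 + 0.43668183×0.11740217 = 0.097995
  M+4: 0.10372908×0.43212217 + 0.43668183×0.45047566 + 0.45958908×0.11740217 = 0.295495
  M+6: 0.43668183×0.43212217 + 0.45958908×0.45047566 = 0.395734
  M+8: 0.45958908×0.43212217 = 0.198599
Scale to base peak (0.395734) = 100: 3.1 : 24.8 : 74.7 : 100.0 : 50.2

3.1 : 24.8 : 74.7 : 100.0 : 50.2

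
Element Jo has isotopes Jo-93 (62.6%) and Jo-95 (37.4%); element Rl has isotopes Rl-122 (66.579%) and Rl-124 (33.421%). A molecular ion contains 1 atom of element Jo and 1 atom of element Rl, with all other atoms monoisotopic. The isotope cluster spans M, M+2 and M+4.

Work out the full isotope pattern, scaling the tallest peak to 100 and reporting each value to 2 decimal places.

Element Jo pattern (n=1): 0.6260 : 0.3740
Element Rl pattern (n=1): 0.66579 : 0.33421
Convolve the two distributions (both contribute in 2-u steps):
  M: 0.6260×0.66579 = 0.416785
  M+2: 0.6260×0.33421 + 0.3740×0.66579 = 0.458221
  M+4: 0.3740×0.33421 = 0.124995
Scale to base peak (0.458221) = 100: 90.96 : 100.00 : 27.28

90.96 : 100.00 : 27.28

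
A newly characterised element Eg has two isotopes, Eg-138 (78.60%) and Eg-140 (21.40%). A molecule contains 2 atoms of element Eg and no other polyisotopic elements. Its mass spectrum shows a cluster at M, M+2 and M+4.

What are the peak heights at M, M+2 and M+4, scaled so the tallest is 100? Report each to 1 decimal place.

Each Eg atom is independently Eg-138 (p = 0.7860) or Eg-140 (q = 0.2140); the cluster is the binomial expansion (p + q)^2.
P(M) = 0.7860^2 = 0.617796
P(M+2) = 2 × 0.7860^1 × 0.2140^1 = 0.336408
P(M+4) = 0.2140^2 = 0.045796
The M peak is largest (0.617796); scaling to 100 gives 100.0 : 54.5 : 7.4.

100.0 : 54.5 : 7.4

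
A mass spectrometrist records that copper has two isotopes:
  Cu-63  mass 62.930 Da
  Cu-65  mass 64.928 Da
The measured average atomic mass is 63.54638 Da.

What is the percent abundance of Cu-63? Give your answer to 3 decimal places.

69.150%

Let x be the fractional abundance of Cu-63; then Cu-65 has abundance 1 − x.
62.930·x + 64.928·(1 − x) = 63.54638
(62.930 − 64.928)·x = 63.54638 − 64.928
x = -1.38162 / -1.998 = 0.69150 → 69.150% Cu-63, 30.850% Cu-65.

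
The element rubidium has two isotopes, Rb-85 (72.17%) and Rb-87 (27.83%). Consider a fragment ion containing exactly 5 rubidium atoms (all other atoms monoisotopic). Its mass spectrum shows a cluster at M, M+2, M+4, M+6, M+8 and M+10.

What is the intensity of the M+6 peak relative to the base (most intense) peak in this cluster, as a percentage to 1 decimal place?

29.7%

(0.7217 + 0.2783)^5 gives M 0.1958, M+2 0.3775, M+4 0.2911, M+6 0.1123, M+8 0.0216, M+10 0.0017; the largest is M+2.
P(M+2) = C(5,1) × 0.7217^4 × 0.2783^1 = 5 × 0.27128565 × 0.2783 = 0.377494 (base)
P(M+6) = C(5,3) × 0.7217^2 × 0.2783^3 = 10 × 0.52085089 × 0.02155458 = 0.112267
Relative intensity = 0.112267 / 0.377494 × 100 = 29.7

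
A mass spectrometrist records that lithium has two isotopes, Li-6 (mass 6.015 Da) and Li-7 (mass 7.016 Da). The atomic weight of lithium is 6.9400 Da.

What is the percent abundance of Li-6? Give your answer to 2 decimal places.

7.59%

Writing the weighted mean with unknown fraction x of Li-6:
6.015·x + 7.016·(1 − x) = 6.9400
(6.015 − 7.016)·x = 6.9400 − 7.016
x = -0.0760 / -1.001 = 0.07592 → 7.59% Li-6, 92.41% Li-7.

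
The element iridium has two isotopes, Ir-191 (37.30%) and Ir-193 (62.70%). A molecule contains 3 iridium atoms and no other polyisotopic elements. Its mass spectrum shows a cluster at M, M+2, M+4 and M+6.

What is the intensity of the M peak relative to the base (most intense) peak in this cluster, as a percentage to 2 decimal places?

11.80%

Binomial terms of (0.3730 + 0.6270)^3: M 0.0519, M+2 0.2617, M+4 0.4399, M+6 0.2465 → M+4 is the base peak.
P(M+4) = C(3,2) × 0.3730^1 × 0.6270^2 = 3 × 0.3730 × 0.393129 = 0.439911 (base)
P(M) = C(3,0) × 0.3730^3 × 0.6270^0 = 1 × 0.05189512 × 1.0000 = 0.051895
Relative intensity = 0.051895 / 0.439911 × 100 = 11.80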